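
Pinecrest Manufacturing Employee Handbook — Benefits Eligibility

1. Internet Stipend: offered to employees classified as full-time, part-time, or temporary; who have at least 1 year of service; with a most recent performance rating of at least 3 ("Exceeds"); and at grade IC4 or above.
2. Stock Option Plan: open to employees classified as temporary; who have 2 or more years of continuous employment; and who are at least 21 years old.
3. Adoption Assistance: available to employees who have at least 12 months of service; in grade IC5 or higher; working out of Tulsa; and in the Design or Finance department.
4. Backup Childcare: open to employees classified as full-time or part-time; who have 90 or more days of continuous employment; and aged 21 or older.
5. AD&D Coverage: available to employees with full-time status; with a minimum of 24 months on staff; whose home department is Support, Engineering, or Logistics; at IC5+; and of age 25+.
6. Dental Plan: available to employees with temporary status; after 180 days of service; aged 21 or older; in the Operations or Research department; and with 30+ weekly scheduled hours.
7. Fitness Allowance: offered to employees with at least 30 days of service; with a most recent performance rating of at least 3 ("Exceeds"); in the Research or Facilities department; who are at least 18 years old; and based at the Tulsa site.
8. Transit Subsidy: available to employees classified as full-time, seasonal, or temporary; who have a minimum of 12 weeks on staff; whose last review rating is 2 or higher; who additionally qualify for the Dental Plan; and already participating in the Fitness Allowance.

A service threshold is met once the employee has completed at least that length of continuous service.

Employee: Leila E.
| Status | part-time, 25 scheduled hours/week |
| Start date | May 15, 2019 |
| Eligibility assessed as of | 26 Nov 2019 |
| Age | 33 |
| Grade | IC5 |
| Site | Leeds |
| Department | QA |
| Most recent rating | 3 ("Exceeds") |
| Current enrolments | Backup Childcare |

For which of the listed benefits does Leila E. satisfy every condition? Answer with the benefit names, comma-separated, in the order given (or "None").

Service from May 15, 2019 to 26 Nov 2019: 195 days.
Internet Stipend — status part-time ✓; service 195 days < 1 year (≈365 days) ✗ → not eligible.
Stock Option Plan — status part-time ✗ (requires temporary) → not eligible.
Adoption Assistance — service 195 days < 12 months (≈360 days) ✗ → not eligible.
Backup Childcare — status part-time ✓; service 195 days ≥ 90 days ✓; age 33 ≥ 21 ✓ → eligible.
AD&D Coverage — status part-time ✗ (requires full-time) → not eligible.
Dental Plan — status part-time ✗ (requires temporary) → not eligible.
Fitness Allowance — service 195 days ≥ 30 days ✓; rating 3 ≥ 3 ✓; dept QA ✗ → not eligible.
Transit Subsidy — status part-time ✗ (requires full-time, seasonal, or temporary) → not eligible.

Backup Childcare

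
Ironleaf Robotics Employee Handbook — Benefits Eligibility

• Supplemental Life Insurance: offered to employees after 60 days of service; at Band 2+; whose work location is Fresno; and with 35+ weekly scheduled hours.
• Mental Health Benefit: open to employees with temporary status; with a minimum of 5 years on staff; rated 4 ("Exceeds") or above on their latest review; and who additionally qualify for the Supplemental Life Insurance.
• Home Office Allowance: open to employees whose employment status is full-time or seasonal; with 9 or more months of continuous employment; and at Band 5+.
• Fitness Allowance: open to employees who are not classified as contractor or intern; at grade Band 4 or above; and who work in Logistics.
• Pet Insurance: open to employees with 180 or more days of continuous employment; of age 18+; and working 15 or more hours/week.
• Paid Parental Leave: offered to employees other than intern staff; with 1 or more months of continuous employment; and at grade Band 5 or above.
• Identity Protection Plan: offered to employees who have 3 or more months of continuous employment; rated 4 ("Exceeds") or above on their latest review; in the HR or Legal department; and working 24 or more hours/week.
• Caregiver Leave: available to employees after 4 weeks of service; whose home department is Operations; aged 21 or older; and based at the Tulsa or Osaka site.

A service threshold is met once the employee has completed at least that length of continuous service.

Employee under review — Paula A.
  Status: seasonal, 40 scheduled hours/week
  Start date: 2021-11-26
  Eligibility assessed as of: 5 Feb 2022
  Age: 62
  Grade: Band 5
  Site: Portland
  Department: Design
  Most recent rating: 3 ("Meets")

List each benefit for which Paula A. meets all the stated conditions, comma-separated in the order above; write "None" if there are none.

Paid Parental Leave

Service from 2021-11-26 to 5 Feb 2022: 71 days.
Supplemental Life Insurance — service 71 days ≥ 60 days ✓; grade Band 5 ≥ Band 2 ✓; site Portland ✗ (not Fresno) → not eligible.
Mental Health Benefit — status seasonal ✗ (requires temporary) → not eligible.
Home Office Allowance — status seasonal ✓; service 71 days < 9 months (≈270 days) ✗ → not eligible.
Fitness Allowance — status seasonal ✓ (not excluded); grade Band 5 ≥ Band 4 ✓; dept Design ✗ → not eligible.
Pet Insurance — service 71 days < 180 days ✗ → not eligible.
Paid Parental Leave — status seasonal ✓ (not excluded); service 71 days ≥ 1 month (≈30 days) ✓; grade Band 5 ≥ Band 5 ✓ → eligible.
Identity Protection Plan — service 71 days < 3 months (≈90 days) ✗ → not eligible.
Caregiver Leave — service 71 days ≥ 4 weeks (≈28 days) ✓; dept Design ✗ → not eligible.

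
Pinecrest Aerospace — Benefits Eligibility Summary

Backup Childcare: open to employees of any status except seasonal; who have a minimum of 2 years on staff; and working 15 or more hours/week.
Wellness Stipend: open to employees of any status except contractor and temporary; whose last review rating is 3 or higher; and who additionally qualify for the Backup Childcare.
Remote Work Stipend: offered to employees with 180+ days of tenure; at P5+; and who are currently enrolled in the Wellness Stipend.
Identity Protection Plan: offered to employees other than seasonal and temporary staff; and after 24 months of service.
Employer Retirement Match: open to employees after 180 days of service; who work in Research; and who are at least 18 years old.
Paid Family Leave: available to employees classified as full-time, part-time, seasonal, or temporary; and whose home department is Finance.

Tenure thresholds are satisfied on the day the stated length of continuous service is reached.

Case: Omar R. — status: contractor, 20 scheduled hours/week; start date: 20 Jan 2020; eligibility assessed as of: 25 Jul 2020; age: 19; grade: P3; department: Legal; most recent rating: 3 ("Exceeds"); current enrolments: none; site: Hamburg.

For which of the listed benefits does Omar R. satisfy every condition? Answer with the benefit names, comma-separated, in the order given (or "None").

Service from 20 Jan 2020 to 25 Jul 2020: 187 days.
Backup Childcare — status contractor ✓ (not excluded); service 187 days < 2 years (≈730 days) ✗ → not eligible.
Wellness Stipend — status contractor ✗ (excluded) → not eligible.
Remote Work Stipend — service 187 days ≥ 180 days ✓; grade P3 < P5 ✗ → not eligible.
Identity Protection Plan — status contractor ✓ (not excluded); service 187 days < 24 months (≈720 days) ✗ → not eligible.
Employer Retirement Match — service 187 days ≥ 180 days ✓; dept Legal ✗ → not eligible.
Paid Family Leave — status contractor ✗ (requires full-time, part-time, seasonal, or temporary) → not eligible.

None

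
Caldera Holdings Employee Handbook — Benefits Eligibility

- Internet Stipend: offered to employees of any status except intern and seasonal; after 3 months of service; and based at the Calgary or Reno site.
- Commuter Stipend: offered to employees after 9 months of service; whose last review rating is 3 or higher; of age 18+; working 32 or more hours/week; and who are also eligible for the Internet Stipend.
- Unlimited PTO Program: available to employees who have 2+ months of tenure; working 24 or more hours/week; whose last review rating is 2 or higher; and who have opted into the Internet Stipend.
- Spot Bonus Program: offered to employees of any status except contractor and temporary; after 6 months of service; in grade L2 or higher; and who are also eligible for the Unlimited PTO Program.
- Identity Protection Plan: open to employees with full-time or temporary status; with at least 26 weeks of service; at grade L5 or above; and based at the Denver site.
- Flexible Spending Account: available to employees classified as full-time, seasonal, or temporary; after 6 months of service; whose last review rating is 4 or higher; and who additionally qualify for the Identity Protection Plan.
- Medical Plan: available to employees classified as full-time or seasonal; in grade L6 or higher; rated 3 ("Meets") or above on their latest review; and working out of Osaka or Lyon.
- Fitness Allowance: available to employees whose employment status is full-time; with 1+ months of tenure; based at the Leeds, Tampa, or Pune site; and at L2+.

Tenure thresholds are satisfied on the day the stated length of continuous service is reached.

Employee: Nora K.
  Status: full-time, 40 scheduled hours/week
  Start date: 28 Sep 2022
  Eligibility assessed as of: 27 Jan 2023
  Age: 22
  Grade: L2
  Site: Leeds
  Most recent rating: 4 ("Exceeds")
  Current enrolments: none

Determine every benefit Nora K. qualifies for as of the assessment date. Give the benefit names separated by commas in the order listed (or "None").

Service from 28 Sep 2022 to 27 Jan 2023: 121 days.
Internet Stipend — status full-time ✓ (not excluded); service 121 days ≥ 3 months (≈90 days) ✓; site Leeds ✗ (not Calgary or Reno) → not eligible.
Commuter Stipend — service 121 days < 9 months (≈270 days) ✗ → not eligible.
Unlimited PTO Program — service 121 days ≥ 2 months (≈60 days) ✓; 40 hrs/wk ≥ 24 ✓; rating 4 ≥ 2 ✓; not enrolled in Internet Stipend ✗ → not eligible.
Spot Bonus Program — status full-time ✓ (not excluded); service 121 days < 6 months (≈180 days) ✗ → not eligible.
Identity Protection Plan — status full-time ✓; service 121 days < 26 weeks (≈182 days) ✗ → not eligible.
Flexible Spending Account — status full-time ✓; service 121 days < 6 months (≈180 days) ✗ → not eligible.
Medical Plan — status full-time ✓; grade L2 < L6 ✗ → not eligible.
Fitness Allowance — status full-time ✓; service 121 days ≥ 1 month (≈30 days) ✓; site Leeds ✓; grade L2 ≥ L2 ✓ → eligible.

Fitness Allowance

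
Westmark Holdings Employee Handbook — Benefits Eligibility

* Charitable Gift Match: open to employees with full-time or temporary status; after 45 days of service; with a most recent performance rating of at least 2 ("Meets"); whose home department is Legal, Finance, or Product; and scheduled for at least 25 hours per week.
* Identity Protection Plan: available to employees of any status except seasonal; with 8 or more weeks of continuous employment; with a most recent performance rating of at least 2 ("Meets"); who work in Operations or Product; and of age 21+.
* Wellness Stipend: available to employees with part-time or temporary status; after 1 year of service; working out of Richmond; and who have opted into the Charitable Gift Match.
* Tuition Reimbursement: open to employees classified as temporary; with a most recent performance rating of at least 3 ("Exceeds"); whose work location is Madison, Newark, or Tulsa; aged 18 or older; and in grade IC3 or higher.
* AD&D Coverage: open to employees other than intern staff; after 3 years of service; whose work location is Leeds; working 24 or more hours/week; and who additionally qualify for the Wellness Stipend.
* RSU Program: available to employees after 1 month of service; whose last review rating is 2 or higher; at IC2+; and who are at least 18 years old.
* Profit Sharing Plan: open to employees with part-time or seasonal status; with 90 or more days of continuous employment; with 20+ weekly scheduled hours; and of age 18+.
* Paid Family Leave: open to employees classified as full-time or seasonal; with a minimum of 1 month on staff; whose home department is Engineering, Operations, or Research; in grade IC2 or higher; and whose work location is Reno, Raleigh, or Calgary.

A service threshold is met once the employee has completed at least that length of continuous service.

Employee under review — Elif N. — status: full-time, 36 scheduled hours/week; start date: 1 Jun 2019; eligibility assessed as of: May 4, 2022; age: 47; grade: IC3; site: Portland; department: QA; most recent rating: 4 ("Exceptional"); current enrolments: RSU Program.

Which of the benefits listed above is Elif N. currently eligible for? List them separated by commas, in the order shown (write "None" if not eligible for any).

Service from 1 Jun 2019 to May 4, 2022: 1068 days.
Charitable Gift Match — status full-time ✓; service 1068 days ≥ 45 days ✓; rating 4 ≥ 2 ✓; dept QA ✗ → not eligible.
Identity Protection Plan — status full-time ✓ (not excluded); service 1068 days ≥ 8 weeks (≈56 days) ✓; rating 4 ≥ 2 ✓; dept QA ✗ → not eligible.
Wellness Stipend — status full-time ✗ (requires part-time or temporary) → not eligible.
Tuition Reimbursement — status full-time ✗ (requires temporary) → not eligible.
AD&D Coverage — status full-time ✓ (not excluded); service 1068 days < 3 years (≈1095 days) ✗ → not eligible.
RSU Program — service 1068 days ≥ 1 month (≈30 days) ✓; rating 4 ≥ 2 ✓; grade IC3 ≥ IC2 ✓; age 47 ≥ 18 ✓ → eligible.
Profit Sharing Plan — status full-time ✗ (requires part-time or seasonal) → not eligible.
Paid Family Leave — status full-time ✓; service 1068 days ≥ 1 month (≈30 days) ✓; dept QA ✗ → not eligible.

RSU Program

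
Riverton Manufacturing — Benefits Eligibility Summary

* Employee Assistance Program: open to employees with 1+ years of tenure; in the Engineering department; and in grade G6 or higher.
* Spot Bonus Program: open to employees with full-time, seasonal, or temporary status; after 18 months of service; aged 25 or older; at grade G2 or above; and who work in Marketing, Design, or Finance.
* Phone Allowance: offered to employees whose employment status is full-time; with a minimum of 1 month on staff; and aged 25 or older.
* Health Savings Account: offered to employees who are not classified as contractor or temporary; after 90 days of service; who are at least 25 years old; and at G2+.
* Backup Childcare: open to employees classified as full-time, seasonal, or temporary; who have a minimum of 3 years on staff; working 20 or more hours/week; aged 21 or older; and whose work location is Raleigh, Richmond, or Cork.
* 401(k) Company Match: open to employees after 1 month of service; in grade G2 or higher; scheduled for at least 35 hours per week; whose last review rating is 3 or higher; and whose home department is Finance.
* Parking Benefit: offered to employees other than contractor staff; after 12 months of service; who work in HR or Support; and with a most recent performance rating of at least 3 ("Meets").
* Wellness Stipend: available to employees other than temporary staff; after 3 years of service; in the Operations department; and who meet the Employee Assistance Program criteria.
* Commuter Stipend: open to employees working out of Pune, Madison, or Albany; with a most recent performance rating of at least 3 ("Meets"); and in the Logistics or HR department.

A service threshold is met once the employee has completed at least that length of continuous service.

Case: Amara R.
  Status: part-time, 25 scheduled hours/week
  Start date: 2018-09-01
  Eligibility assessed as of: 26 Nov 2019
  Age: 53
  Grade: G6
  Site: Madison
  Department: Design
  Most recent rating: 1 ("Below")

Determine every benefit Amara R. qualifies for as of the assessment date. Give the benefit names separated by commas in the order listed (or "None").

Service from 2018-09-01 to 26 Nov 2019: 451 days.
Employee Assistance Program — service 451 days ≥ 1 year (≈365 days) ✓; dept Design ✗ → not eligible.
Spot Bonus Program — status part-time ✗ (requires full-time, seasonal, or temporary) → not eligible.
Phone Allowance — status part-time ✗ (requires full-time) → not eligible.
Health Savings Account — status part-time ✓ (not excluded); service 451 days ≥ 90 days ✓; age 53 ≥ 25 ✓; grade G6 ≥ G2 ✓ → eligible.
Backup Childcare — status part-time ✗ (requires full-time, seasonal, or temporary) → not eligible.
401(k) Company Match — service 451 days ≥ 1 month (≈30 days) ✓; grade G6 ≥ G2 ✓; 25 hrs/wk < 35 ✗ → not eligible.
Parking Benefit — status part-time ✓ (not excluded); service 451 days ≥ 12 months (≈360 days) ✓; dept Design ✗ → not eligible.
Wellness Stipend — status part-time ✓ (not excluded); service 451 days < 3 years (≈1095 days) ✗ → not eligible.
Commuter Stipend — site Madison ✓; rating 1 < 3 ✗ → not eligible.

Health Savings Account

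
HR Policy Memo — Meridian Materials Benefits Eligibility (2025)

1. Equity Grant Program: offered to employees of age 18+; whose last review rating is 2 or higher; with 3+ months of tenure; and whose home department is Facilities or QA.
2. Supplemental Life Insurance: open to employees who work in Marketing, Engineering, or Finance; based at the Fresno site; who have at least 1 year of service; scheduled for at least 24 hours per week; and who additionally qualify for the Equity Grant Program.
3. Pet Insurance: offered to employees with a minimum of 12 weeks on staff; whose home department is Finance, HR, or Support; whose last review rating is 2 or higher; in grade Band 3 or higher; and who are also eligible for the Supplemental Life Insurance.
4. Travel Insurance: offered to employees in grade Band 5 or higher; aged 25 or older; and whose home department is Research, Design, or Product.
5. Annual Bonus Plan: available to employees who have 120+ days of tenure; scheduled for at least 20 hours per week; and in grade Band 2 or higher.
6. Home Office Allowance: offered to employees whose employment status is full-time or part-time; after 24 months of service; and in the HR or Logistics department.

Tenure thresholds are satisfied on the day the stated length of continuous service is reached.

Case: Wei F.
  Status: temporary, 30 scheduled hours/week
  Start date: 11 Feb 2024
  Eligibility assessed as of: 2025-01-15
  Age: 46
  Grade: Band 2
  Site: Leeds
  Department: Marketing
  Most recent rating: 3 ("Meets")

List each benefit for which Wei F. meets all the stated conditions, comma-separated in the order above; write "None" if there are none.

Service from 11 Feb 2024 to 2025-01-15: 339 days.
Equity Grant Program — age 46 ≥ 18 ✓; rating 3 ≥ 2 ✓; service 339 days ≥ 3 months (≈90 days) ✓; dept Marketing ✗ → not eligible.
Supplemental Life Insurance — dept Marketing ✓; site Leeds ✗ (not Fresno) → not eligible.
Pet Insurance — service 339 days ≥ 12 weeks (≈84 days) ✓; dept Marketing ✗ → not eligible.
Travel Insurance — grade Band 2 < Band 5 ✗ → not eligible.
Annual Bonus Plan — service 339 days ≥ 120 days ✓; 30 hrs/wk ≥ 20 ✓; grade Band 2 ≥ Band 2 ✓ → eligible.
Home Office Allowance — status temporary ✗ (requires full-time or part-time) → not eligible.

Annual Bonus Plan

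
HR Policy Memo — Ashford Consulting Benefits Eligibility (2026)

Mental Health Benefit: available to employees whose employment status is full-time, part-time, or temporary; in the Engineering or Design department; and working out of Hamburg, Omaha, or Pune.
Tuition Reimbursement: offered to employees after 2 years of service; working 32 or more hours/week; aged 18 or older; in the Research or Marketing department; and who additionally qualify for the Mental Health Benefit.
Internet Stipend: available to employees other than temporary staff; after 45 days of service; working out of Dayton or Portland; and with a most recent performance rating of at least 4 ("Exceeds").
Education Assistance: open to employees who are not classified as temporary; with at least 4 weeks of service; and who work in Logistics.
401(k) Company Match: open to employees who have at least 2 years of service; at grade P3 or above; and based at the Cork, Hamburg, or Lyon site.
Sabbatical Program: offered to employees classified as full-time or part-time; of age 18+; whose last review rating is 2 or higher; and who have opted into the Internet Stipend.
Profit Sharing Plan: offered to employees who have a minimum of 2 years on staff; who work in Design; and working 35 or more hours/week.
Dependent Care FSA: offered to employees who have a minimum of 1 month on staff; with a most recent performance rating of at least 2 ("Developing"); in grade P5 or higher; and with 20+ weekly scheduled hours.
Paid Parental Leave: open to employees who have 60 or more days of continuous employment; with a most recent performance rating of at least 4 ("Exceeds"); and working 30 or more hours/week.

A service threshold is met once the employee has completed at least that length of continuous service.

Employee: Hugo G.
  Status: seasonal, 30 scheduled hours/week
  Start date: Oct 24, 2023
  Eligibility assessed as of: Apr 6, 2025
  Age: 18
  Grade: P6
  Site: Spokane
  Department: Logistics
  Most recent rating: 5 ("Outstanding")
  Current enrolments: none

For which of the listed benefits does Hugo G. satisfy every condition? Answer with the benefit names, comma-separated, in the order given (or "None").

Service from Oct 24, 2023 to Apr 6, 2025: 530 days.
Mental Health Benefit — status seasonal ✗ (requires full-time, part-time, or temporary) → not eligible.
Tuition Reimbursement — service 530 days < 2 years (≈730 days) ✗ → not eligible.
Internet Stipend — status seasonal ✓ (not excluded); service 530 days ≥ 45 days ✓; site Spokane ✗ (not Dayton or Portland) → not eligible.
Education Assistance — status seasonal ✓ (not excluded); service 530 days ≥ 4 weeks (≈28 days) ✓; dept Logistics ✓ → eligible.
401(k) Company Match — service 530 days < 2 years (≈730 days) ✗ → not eligible.
Sabbatical Program — status seasonal ✗ (requires full-time or part-time) → not eligible.
Profit Sharing Plan — service 530 days < 2 years (≈730 days) ✗ → not eligible.
Dependent Care FSA — service 530 days ≥ 1 month (≈30 days) ✓; rating 5 ≥ 2 ✓; grade P6 ≥ P5 ✓; 30 hrs/wk ≥ 20 ✓ → eligible.
Paid Parental Leave — service 530 days ≥ 60 days ✓; rating 5 ≥ 4 ✓; 30 hrs/wk ≥ 30 ✓ → eligible.

Education Assistance, Dependent Care FSA, Paid Parental Leave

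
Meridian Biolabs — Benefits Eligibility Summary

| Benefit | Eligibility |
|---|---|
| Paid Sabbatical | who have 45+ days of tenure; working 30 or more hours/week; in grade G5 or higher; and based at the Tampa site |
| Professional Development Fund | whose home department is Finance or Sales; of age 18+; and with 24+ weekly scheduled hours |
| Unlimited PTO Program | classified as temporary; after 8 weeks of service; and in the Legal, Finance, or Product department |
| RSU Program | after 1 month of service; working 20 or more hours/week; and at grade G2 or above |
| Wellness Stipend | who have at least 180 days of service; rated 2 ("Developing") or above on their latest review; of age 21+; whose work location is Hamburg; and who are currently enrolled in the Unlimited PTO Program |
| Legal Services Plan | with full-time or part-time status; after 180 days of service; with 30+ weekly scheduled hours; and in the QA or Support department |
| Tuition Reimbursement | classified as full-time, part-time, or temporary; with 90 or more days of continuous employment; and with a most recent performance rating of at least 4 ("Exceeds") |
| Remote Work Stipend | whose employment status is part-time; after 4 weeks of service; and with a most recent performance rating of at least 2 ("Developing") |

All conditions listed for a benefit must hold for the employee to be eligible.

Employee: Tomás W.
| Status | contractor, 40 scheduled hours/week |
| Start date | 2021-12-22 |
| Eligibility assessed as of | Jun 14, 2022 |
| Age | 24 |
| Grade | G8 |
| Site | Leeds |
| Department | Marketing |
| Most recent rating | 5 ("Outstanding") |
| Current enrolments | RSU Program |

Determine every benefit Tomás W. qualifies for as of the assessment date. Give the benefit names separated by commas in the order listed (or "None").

Service from 2021-12-22 to Jun 14, 2022: 174 days.
Paid Sabbatical — service 174 days ≥ 45 days ✓; 40 hrs/wk ≥ 30 ✓; grade G8 ≥ G5 ✓; site Leeds ✗ (not Tampa) → not eligible.
Professional Development Fund — dept Marketing ✗ → not eligible.
Unlimited PTO Program — status contractor ✗ (requires temporary) → not eligible.
RSU Program — service 174 days ≥ 1 month (≈30 days) ✓; 40 hrs/wk ≥ 20 ✓; grade G8 ≥ G2 ✓ → eligible.
Wellness Stipend — service 174 days < 180 days ✗ → not eligible.
Legal Services Plan — status contractor ✗ (requires full-time or part-time) → not eligible.
Tuition Reimbursement — status contractor ✗ (requires full-time, part-time, or temporary) → not eligible.
Remote Work Stipend — status contractor ✗ (requires part-time) → not eligible.

RSU Program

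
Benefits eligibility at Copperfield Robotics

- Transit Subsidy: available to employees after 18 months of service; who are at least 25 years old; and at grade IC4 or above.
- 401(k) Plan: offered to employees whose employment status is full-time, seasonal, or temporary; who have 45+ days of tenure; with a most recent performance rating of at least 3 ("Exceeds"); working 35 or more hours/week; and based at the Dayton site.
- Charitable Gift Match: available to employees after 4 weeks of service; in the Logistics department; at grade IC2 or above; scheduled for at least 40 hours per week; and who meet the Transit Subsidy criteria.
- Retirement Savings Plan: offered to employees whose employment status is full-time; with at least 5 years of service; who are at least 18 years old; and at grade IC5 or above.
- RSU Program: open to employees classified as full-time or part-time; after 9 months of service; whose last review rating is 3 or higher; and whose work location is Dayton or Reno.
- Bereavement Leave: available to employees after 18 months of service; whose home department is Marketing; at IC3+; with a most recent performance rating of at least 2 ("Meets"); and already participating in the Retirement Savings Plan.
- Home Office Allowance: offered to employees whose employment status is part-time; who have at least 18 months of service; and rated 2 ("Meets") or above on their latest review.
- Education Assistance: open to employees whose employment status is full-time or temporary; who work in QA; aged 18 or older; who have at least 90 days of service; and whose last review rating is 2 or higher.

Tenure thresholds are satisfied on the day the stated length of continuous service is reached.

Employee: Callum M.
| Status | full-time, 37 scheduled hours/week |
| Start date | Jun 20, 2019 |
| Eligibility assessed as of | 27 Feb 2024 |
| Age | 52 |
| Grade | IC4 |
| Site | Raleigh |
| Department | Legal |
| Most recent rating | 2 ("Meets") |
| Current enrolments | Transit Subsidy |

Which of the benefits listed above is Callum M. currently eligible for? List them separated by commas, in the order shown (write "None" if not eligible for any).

Transit Subsidy

Service from Jun 20, 2019 to 27 Feb 2024: 1713 days.
Transit Subsidy — service 1713 days ≥ 18 months (≈540 days) ✓; age 52 ≥ 25 ✓; grade IC4 ≥ IC4 ✓ → eligible.
401(k) Plan — status full-time ✓; service 1713 days ≥ 45 days ✓; rating 2 < 3 ✗ → not eligible.
Charitable Gift Match — service 1713 days ≥ 4 weeks (≈28 days) ✓; dept Legal ✗ → not eligible.
Retirement Savings Plan — status full-time ✓; service 1713 days < 5 years (≈1825 days) ✗ → not eligible.
RSU Program — status full-time ✓; service 1713 days ≥ 9 months (≈270 days) ✓; rating 2 < 3 ✗ → not eligible.
Bereavement Leave — service 1713 days ≥ 18 months (≈540 days) ✓; dept Legal ✗ → not eligible.
Home Office Allowance — status full-time ✗ (requires part-time) → not eligible.
Education Assistance — status full-time ✓; dept Legal ✗ → not eligible.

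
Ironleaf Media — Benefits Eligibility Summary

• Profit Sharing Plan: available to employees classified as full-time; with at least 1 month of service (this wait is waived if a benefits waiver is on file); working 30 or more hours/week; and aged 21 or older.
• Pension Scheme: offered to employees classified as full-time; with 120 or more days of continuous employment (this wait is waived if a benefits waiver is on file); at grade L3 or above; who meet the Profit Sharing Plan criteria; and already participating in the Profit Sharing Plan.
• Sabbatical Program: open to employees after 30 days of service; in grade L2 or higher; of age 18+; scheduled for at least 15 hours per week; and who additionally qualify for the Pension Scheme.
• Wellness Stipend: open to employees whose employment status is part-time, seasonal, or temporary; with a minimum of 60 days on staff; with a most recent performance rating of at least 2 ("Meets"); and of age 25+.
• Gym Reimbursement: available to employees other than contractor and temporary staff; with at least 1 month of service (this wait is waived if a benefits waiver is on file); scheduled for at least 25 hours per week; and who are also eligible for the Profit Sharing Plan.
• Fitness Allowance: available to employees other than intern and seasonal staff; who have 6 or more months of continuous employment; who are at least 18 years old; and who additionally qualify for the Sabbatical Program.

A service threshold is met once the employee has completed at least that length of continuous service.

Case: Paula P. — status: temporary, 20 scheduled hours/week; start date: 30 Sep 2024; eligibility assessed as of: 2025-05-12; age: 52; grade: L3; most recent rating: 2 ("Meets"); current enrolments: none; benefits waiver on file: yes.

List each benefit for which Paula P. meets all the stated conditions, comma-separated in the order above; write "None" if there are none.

Service from 30 Sep 2024 to 2025-05-12: 224 days.
Profit Sharing Plan — status temporary ✗ (requires full-time) → not eligible.
Pension Scheme — status temporary ✗ (requires full-time) → not eligible.
Sabbatical Program — service 224 days ≥ 30 days ✓; grade L3 ≥ L2 ✓; age 52 ≥ 18 ✓; 20 hrs/wk ≥ 15 ✓; not eligible for Pension Scheme ✗ → not eligible.
Wellness Stipend — status temporary ✓; service 224 days ≥ 60 days ✓; rating 2 ≥ 2 ✓; age 52 ≥ 25 ✓ → eligible.
Gym Reimbursement — status temporary ✗ (excluded) → not eligible.
Fitness Allowance — status temporary ✓ (not excluded); service 224 days ≥ 6 months (≈180 days) ✓; age 52 ≥ 18 ✓; not eligible for Sabbatical Program ✗ → not eligible.

Wellness Stipend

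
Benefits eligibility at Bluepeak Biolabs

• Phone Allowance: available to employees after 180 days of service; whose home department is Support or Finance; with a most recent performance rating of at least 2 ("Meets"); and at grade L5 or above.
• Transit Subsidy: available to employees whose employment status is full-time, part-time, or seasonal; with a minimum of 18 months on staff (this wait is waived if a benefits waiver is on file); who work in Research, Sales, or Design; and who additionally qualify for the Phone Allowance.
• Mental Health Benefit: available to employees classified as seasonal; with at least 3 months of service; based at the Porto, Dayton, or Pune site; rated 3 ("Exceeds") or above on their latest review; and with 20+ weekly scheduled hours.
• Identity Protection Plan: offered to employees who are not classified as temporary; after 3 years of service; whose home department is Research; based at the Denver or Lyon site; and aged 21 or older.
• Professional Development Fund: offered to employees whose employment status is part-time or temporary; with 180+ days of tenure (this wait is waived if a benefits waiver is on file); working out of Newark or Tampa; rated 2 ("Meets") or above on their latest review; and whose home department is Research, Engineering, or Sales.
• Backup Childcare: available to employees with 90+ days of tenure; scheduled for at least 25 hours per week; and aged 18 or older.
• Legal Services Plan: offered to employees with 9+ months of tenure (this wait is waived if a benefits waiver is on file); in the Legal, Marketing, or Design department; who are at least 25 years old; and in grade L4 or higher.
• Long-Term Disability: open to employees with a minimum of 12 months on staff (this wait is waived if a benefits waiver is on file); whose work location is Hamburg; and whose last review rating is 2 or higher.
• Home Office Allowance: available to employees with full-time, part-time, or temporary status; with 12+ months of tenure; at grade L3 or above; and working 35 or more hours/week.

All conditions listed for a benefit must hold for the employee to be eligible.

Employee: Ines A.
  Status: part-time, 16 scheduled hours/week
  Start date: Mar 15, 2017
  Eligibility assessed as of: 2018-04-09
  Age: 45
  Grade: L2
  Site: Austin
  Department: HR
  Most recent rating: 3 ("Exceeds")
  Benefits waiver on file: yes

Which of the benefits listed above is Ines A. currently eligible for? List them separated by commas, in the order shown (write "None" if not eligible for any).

None

Service from Mar 15, 2017 to 2018-04-09: 390 days.
Phone Allowance — service 390 days ≥ 180 days ✓; dept HR ✗ → not eligible.
Transit Subsidy — status part-time ✓; benefits waiver on file ✓; dept HR ✗ → not eligible.
Mental Health Benefit — status part-time ✗ (requires seasonal) → not eligible.
Identity Protection Plan — status part-time ✓ (not excluded); service 390 days < 3 years (≈1095 days) ✗ → not eligible.
Professional Development Fund — status part-time ✓; benefits waiver on file ✓; site Austin ✗ (not Newark or Tampa) → not eligible.
Backup Childcare — service 390 days ≥ 90 days ✓; 16 hrs/wk < 25 ✗ → not eligible.
Legal Services Plan — benefits waiver on file ✓; dept HR ✗ → not eligible.
Long-Term Disability — benefits waiver on file ✓; site Austin ✗ (not Hamburg) → not eligible.
Home Office Allowance — status part-time ✓; service 390 days ≥ 12 months (≈360 days) ✓; grade L2 < L3 ✗ → not eligible.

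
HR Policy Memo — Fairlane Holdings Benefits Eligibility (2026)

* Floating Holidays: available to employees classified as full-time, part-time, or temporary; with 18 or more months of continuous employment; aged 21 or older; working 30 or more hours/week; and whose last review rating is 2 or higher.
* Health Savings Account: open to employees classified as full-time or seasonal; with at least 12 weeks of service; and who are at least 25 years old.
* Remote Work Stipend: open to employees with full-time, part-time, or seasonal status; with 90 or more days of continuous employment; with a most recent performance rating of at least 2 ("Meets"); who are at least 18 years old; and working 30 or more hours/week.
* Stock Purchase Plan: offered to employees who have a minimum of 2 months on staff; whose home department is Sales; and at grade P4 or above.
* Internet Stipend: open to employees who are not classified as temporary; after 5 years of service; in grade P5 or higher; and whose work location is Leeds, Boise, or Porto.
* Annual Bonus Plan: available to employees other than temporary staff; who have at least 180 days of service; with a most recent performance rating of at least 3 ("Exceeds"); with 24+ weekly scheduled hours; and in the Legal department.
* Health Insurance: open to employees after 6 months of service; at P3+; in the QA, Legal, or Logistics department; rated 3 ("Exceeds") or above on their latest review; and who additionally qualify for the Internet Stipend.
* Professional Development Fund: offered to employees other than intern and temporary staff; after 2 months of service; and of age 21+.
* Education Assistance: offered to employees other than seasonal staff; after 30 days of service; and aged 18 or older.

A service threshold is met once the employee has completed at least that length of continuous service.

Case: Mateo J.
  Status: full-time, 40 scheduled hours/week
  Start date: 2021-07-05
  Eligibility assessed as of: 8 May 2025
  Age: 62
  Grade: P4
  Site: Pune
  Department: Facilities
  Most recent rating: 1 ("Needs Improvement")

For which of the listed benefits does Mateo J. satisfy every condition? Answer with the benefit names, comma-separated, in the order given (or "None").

Service from 2021-07-05 to 8 May 2025: 1403 days.
Floating Holidays — status full-time ✓; service 1403 days ≥ 18 months (≈540 days) ✓; age 62 ≥ 21 ✓; 40 hrs/wk ≥ 30 ✓; rating 1 < 2 ✗ → not eligible.
Health Savings Account — status full-time ✓; service 1403 days ≥ 12 weeks (≈84 days) ✓; age 62 ≥ 25 ✓ → eligible.
Remote Work Stipend — status full-time ✓; service 1403 days ≥ 90 days ✓; rating 1 < 2 ✗ → not eligible.
Stock Purchase Plan — service 1403 days ≥ 2 months (≈60 days) ✓; dept Facilities ✗ → not eligible.
Internet Stipend — status full-time ✓ (not excluded); service 1403 days < 5 years (≈1825 days) ✗ → not eligible.
Annual Bonus Plan — status full-time ✓ (not excluded); service 1403 days ≥ 180 days ✓; rating 1 < 3 ✗ → not eligible.
Health Insurance — service 1403 days ≥ 6 months (≈180 days) ✓; grade P4 ≥ P3 ✓; dept Facilities ✗ → not eligible.
Professional Development Fund — status full-time ✓ (not excluded); service 1403 days ≥ 2 months (≈60 days) ✓; age 62 ≥ 21 ✓ → eligible.
Education Assistance — status full-time ✓ (not excluded); service 1403 days ≥ 30 days ✓; age 62 ≥ 18 ✓ → eligible.

Health Savings Account, Professional Development Fund, Education Assistance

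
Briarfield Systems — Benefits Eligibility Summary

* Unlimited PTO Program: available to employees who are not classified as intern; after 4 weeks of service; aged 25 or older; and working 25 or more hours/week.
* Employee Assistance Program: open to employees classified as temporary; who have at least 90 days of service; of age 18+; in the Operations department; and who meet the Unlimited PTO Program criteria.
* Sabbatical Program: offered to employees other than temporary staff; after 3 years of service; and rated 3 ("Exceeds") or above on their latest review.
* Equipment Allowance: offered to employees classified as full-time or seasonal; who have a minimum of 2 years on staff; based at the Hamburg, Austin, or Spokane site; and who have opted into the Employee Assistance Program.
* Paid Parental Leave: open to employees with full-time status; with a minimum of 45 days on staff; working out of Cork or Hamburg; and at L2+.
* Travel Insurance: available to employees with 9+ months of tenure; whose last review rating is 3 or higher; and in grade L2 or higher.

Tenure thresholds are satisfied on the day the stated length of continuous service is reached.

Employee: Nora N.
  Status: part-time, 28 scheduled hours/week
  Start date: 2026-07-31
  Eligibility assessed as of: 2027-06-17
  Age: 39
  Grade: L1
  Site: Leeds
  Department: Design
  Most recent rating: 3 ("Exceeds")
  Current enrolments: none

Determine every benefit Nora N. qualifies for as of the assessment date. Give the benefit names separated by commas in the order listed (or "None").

Service from 2026-07-31 to 2027-06-17: 321 days.
Unlimited PTO Program — status part-time ✓ (not excluded); service 321 days ≥ 4 weeks (≈28 days) ✓; age 39 ≥ 25 ✓; 28 hrs/wk ≥ 25 ✓ → eligible.
Employee Assistance Program — status part-time ✗ (requires temporary) → not eligible.
Sabbatical Program — status part-time ✓ (not excluded); service 321 days < 3 years (≈1095 days) ✗ → not eligible.
Equipment Allowance — status part-time ✗ (requires full-time or seasonal) → not eligible.
Paid Parental Leave — status part-time ✗ (requires full-time) → not eligible.
Travel Insurance — service 321 days ≥ 9 months (≈270 days) ✓; rating 3 ≥ 3 ✓; grade L1 < L2 ✗ → not eligible.

Unlimited PTO Program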